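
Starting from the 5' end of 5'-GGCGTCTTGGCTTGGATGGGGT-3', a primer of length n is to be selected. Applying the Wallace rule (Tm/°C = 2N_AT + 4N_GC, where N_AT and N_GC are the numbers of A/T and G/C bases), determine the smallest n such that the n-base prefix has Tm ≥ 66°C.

First 19 bases: GGCGTCTTGGCTTGGATGG → Tm = 62°C (< 66°C)
First 20 bases: GGCGTCTTGGCTTGGATGGG → Tm = 66°C (≥ 66°C)
Each additional base adds 2°C (A/T) or 4°C (G/C), so Tm is non-decreasing in n; n = 20 is the first length to reach 66°C.

n = 20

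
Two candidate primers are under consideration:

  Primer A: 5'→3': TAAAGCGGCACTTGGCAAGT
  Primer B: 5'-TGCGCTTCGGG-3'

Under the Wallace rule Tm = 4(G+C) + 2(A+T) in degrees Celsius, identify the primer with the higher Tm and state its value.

Primer A: A+T=10, G+C=10 → Tm = 2(10)+4(10) = 60°C
Primer B: A+T=3, G+C=8 → Tm = 2(3)+4(8) = 38°C
60°C vs 38°C → primer A is higher.

Primer A, 60°C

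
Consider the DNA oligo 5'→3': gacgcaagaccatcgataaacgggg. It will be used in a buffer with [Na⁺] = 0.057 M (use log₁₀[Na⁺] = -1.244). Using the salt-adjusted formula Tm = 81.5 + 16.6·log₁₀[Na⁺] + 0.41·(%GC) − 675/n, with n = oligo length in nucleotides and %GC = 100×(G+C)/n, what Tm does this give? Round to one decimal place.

56.8°C

Length n = 25. G=8, C=6, T=2, A=9
G+C = 14, so %GC = 14/25 × 100 = 56%
Salt term: 16.6 × (-1.244) = -20.65
GC term: 0.41 × 56 = 22.96; length term: −675/25 = −27
Tm = 81.5 + (-20.65) + 22.96 − 27 = 56.81 → 56.8°C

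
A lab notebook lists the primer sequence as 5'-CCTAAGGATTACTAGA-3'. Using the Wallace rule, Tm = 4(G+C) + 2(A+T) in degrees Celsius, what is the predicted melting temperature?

Base counts: G=3, C=3, T=4, A=6
AT pairs contribute 10, GC pairs contribute 6.
Tm = 4·6 + 2·10 = 24 + 20 = 44°C

44°C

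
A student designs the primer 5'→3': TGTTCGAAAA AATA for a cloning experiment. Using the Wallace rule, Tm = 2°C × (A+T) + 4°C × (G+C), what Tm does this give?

Scanning the sequence gives G=2, T=4, A=7, C=1.
AT pairs contribute 11, GC pairs contribute 3.
Tm = 2(11) + 4(3) = 22 + 12 = 34°C

34°C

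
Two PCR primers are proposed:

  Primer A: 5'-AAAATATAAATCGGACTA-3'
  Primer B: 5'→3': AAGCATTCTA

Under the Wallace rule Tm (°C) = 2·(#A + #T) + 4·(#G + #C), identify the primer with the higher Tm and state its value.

Primer A, 44°C

Primer A: A+T=14, G+C=4 → Tm = 2(14)+4(4) = 44°C
Primer B: A+T=7, G+C=3 → Tm = 2(7)+4(3) = 26°C
44°C vs 26°C → primer A is higher.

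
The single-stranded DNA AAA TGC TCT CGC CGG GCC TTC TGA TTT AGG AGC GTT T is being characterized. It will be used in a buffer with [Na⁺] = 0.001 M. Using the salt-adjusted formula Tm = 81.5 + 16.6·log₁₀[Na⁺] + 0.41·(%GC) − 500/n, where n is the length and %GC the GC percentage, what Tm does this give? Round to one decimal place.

39.2°C

Length n = 37. Base counts: T=12, A=6, C=9, G=10
G+C = 19, so %GC = 19/37 × 100 = 51.351%
Salt term: 16.6 × (-3) = -49.8
GC term: 0.41 × 51.351 = 21.054; length term: −500/37 = −13.514
Tm = 81.5 + (-49.8) + 21.054 − 13.514 = 39.24 → 39.2°C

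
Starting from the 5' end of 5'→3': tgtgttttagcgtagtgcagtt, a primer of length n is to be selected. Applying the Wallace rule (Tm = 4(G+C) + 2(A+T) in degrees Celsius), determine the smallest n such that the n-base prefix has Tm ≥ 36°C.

n = 13

First 12 bases: TGTGTTTTAGCG → Tm = 34°C (< 36°C)
First 13 bases: TGTGTTTTAGCGT → Tm = 36°C (≥ 36°C)
Since every base adds ≥2°C, Tm only increases with n, so the threshold is first crossed at n = 13.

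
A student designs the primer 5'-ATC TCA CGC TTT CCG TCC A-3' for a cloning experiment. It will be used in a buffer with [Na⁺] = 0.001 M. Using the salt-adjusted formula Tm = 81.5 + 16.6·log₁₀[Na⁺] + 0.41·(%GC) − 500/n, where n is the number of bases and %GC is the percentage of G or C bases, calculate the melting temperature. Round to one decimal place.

27.0°C

Length n = 19. Counting bases: C=8, A=3, G=2, T=6
G+C = 10, so %GC = 10/19 × 100 = 52.632%
Salt term: 16.6 × (-3) = -49.8
GC term: 0.41 × 52.632 = 21.579; length term: −500/19 = −26.316
Tm = 81.5 + (-49.8) + 21.579 − 26.316 = 26.963 → 27.0°C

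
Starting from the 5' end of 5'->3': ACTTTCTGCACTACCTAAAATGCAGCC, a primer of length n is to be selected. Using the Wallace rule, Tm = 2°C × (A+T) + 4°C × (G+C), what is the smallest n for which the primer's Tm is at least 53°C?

First 19 bases: ACTTTCTGCACTACCTAAA → Tm = 52°C (< 53°C)
First 20 bases: ACTTTCTGCACTACCTAAAA → Tm = 54°C (≥ 53°C)
Each additional base adds 2°C (A/T) or 4°C (G/C), so Tm is non-decreasing in n; n = 20 is the first length to reach 53°C.

n = 20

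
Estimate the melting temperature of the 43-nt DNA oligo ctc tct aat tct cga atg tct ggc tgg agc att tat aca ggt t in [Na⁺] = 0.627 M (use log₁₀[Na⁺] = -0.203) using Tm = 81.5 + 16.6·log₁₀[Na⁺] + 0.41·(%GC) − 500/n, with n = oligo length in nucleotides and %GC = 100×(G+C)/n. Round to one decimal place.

Length n = 43. C=9, T=16, G=9, A=9
G+C = 18, so %GC = 18/43 × 100 = 41.86%
Salt term: 16.6 × (-0.203) = -3.37
GC term: 0.41 × 41.86 = 17.163; length term: −500/43 = −11.628
Tm = 81.5 + (-3.37) + 17.163 − 11.628 = 83.665 → 83.7°C

83.7°C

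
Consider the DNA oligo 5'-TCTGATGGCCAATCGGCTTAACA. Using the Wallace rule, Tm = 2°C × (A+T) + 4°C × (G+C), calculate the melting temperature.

Scanning the sequence gives G=5, C=6, T=6, A=6.
So N_AT = 12 and N_GC = 11.
Tm = 2×12 + 4×11 = 68°C

68°C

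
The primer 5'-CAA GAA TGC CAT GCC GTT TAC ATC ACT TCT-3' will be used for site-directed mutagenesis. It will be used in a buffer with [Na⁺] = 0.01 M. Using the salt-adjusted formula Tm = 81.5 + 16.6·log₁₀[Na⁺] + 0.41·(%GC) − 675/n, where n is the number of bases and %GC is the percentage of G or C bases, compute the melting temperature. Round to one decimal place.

Length n = 30. Counting bases: G=4, C=9, A=8, T=9
G+C = 13, so %GC = 13/30 × 100 = 43.333%
Salt term: 16.6 × (-2) = -33.2
GC term: 0.41 × 43.333 = 17.767; length term: −675/30 = −22.5
Tm = 81.5 + (-33.2) + 17.767 − 22.5 = 43.567 → 43.6°C

43.6°C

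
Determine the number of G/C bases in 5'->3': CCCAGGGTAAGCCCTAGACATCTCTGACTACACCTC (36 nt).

20

Counting bases: G=6, T=7, C=14, A=9
G+C = 6 + 14 = 20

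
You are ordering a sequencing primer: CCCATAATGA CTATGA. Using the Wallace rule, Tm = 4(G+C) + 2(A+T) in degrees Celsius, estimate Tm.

Counting bases: G=2, A=6, T=4, C=4
So N_AT = 10 and N_GC = 6.
Tm = 2(10) + 4(6) = 20 + 24 = 44°C

44°C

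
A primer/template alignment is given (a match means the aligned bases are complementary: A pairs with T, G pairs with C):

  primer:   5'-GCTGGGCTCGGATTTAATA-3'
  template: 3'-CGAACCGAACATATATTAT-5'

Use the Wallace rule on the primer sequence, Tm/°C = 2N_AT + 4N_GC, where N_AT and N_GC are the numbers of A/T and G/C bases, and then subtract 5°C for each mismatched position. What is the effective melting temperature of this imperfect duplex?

36°C

Primer base counts: A=4, T=6, G=6, C=3 → A+T=10, G+C=9
Perfect-match Tm = 2(10) + 4(9) = 20 + 36 = 56°C
Mismatches (positions where the bases are not complementary): 4 (at positions 4, 9, 11, 14)
Effective Tm = 56 − 4×5 = 56 − 20 = 36°C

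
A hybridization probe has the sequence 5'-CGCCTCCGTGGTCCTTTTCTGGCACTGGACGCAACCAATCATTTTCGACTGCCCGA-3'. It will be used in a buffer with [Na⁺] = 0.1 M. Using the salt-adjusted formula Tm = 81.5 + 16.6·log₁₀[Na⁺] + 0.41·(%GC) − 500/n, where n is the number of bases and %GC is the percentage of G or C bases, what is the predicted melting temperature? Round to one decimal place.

79.4°C

Length n = 56. Base counts: G=12, A=9, C=20, T=15
G+C = 32, so %GC = 32/56 × 100 = 57.143%
Salt term: 16.6 × (-1) = -16.6
GC term: 0.41 × 57.143 = 23.429; length term: −500/56 = −8.929
Tm = 81.5 + (-16.6) + 23.429 − 8.929 = 79.4 → 79.4°C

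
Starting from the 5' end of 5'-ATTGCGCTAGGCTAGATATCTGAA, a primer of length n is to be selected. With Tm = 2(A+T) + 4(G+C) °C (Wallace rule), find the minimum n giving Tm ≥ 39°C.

n = 13

First 12 bases: ATTGCGCTAGGC → Tm = 38°C (< 39°C)
First 13 bases: ATTGCGCTAGGCT → Tm = 40°C (≥ 39°C)
Each additional base adds 2°C (A/T) or 4°C (G/C), so Tm is non-decreasing in n; n = 13 is the first length to reach 39°C.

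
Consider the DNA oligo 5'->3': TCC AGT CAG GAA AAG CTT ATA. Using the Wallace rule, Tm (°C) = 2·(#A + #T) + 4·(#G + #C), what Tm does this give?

58°C

Base counts: T=5, C=4, A=8, G=4
AT pairs contribute 13, GC pairs contribute 8.
Tm = 2(13) + 4(8) = 26 + 32 = 58°C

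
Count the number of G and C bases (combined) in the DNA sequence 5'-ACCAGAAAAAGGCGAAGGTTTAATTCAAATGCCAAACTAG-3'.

C=7, A=18, T=7, G=8
G+C = 8 + 7 = 15

15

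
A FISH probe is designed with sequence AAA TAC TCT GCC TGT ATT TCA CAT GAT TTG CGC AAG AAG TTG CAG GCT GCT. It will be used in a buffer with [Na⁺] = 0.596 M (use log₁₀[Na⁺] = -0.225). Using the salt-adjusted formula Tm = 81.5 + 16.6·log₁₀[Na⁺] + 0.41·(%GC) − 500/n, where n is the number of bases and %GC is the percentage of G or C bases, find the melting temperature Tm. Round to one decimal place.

Length n = 51. Counting bases: G=11, C=11, T=16, A=13
G+C = 22, so %GC = 22/51 × 100 = 43.137%
Salt term: 16.6 × (-0.225) = -3.735
GC term: 0.41 × 43.137 = 17.686; length term: −500/51 = −9.804
Tm = 81.5 + (-3.735) + 17.686 − 9.804 = 85.647 → 85.6°C

85.6°C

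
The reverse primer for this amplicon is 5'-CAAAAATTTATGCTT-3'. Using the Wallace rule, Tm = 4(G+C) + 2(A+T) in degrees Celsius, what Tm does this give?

Counting bases: G=1, C=2, T=6, A=6
AT pairs contribute 12, GC pairs contribute 3.
Tm = 2(12) + 4(3) = 24 + 12 = 36°C

36°C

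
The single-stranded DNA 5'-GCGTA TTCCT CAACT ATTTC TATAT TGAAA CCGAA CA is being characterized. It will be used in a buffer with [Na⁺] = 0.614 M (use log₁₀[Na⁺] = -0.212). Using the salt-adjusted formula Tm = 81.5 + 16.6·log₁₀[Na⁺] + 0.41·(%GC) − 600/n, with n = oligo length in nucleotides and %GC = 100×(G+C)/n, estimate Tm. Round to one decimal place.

Length n = 37. C=9, A=12, T=12, G=4
G+C = 13, so %GC = 13/37 × 100 = 35.135%
Salt term: 16.6 × (-0.212) = -3.519
GC term: 0.41 × 35.135 = 14.405; length term: −600/37 = −16.216
Tm = 81.5 + (-3.519) + 14.405 − 16.216 = 76.17 → 76.2°C

76.2°C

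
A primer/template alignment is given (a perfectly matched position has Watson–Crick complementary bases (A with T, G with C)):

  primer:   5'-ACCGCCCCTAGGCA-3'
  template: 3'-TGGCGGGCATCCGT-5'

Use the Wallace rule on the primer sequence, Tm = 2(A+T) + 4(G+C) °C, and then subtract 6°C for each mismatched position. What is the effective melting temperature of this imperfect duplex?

42°C

Primer base counts: A=3, T=1, G=3, C=7 → A+T=4, G+C=10
Perfect-match Tm = 2(4) + 4(10) = 8 + 40 = 48°C
Mismatches (positions where the bases are not complementary): 1 (at position 8)
Effective Tm = 48 − 1×6 = 48 − 6 = 42°C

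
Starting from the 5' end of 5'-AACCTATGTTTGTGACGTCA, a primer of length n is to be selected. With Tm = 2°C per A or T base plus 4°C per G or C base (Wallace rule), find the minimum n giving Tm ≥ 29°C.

n = 12

First 11 bases: AACCTATGTTT → Tm = 28°C (< 29°C)
First 12 bases: AACCTATGTTTG → Tm = 32°C (≥ 29°C)
Each additional base adds 2°C (A/T) or 4°C (G/C), so Tm is non-decreasing in n; n = 12 is the first length to reach 29°C.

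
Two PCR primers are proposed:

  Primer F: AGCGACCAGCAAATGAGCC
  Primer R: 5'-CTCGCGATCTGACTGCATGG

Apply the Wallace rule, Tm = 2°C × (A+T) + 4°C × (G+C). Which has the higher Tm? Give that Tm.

Primer R, 64°C

Primer F: A+T=8, G+C=11 → Tm = 2(8)+4(11) = 60°C
Primer R: A+T=8, G+C=12 → Tm = 2(8)+4(12) = 64°C
60°C vs 64°C → primer R is higher.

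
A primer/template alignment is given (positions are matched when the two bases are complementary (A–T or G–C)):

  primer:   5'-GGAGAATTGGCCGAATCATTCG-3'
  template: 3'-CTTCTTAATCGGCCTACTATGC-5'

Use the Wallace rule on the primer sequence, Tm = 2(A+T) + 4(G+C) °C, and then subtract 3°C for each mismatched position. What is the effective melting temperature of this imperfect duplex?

Primer base counts: A=6, T=5, G=7, C=4 → A+T=11, G+C=11
Perfect-match Tm = 2(11) + 4(11) = 22 + 44 = 66°C
Mismatches (positions where the bases are not complementary): 5 (at positions 2, 9, 14, 17, 20)
Effective Tm = 66 − 5×3 = 66 − 15 = 51°C

51°C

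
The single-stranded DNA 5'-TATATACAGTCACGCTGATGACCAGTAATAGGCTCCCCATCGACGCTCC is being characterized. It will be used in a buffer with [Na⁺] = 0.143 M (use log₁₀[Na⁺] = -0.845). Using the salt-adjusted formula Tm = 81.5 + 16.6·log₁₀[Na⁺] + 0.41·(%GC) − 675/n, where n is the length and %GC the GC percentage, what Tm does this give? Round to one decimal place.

74.6°C

Length n = 49. Counting bases: T=11, G=9, C=16, A=13
G+C = 25, so %GC = 25/49 × 100 = 51.02%
Salt term: 16.6 × (-0.845) = -14.027
GC term: 0.41 × 51.02 = 20.918; length term: −675/49 = −13.776
Tm = 81.5 + (-14.027) + 20.918 − 13.776 = 74.615 → 74.6°C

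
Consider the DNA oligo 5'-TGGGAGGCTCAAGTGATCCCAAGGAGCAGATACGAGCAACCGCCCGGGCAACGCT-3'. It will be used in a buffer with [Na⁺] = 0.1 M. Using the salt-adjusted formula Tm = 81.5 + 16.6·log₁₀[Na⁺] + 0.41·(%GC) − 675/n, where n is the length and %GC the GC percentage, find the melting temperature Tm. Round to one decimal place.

78.0°C

Length n = 55. A=15, G=18, T=6, C=16
G+C = 34, so %GC = 34/55 × 100 = 61.818%
Salt term: 16.6 × (-1) = -16.6
GC term: 0.41 × 61.818 = 25.345; length term: −675/55 = −12.273
Tm = 81.5 + (-16.6) + 25.345 − 12.273 = 77.972 → 78.0°C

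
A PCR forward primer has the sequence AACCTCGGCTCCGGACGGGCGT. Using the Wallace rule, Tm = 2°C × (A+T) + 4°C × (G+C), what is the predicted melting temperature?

76°C

Counting bases: T=3, C=8, G=8, A=3
A+T = 6, G+C = 16
Tm = 4·16 + 2·6 = 64 + 12 = 76°C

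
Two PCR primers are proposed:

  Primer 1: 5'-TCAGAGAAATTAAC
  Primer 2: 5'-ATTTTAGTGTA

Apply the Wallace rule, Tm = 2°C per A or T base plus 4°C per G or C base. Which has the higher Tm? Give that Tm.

Primer 1, 36°C

Primer 1: A+T=10, G+C=4 → Tm = 2(10)+4(4) = 36°C
Primer 2: A+T=9, G+C=2 → Tm = 2(9)+4(2) = 26°C
36°C vs 26°C → primer 1 is higher.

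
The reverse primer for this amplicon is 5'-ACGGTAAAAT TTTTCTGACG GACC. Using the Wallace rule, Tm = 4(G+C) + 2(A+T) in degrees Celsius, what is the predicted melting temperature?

68°C

C=5, G=5, A=7, T=7
So N_AT = 14 and N_GC = 10.
Tm = 2(14) + 4(10) = 28 + 40 = 68°C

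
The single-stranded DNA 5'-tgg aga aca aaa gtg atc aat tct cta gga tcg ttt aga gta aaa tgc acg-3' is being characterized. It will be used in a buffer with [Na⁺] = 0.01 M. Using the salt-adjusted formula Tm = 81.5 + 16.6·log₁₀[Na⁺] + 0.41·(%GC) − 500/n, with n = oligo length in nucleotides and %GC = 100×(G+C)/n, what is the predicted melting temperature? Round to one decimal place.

Length n = 51. Scanning the sequence gives A=19, T=13, C=7, G=12.
G+C = 19, so %GC = 19/51 × 100 = 37.255%
Salt term: 16.6 × (-2) = -33.2
GC term: 0.41 × 37.255 = 15.275; length term: −500/51 = −9.804
Tm = 81.5 + (-33.2) + 15.275 − 9.804 = 53.771 → 53.8°C

53.8°C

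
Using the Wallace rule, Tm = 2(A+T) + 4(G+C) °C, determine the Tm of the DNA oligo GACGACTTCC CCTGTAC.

C=7, A=3, G=3, T=4
AT pairs contribute 7, GC pairs contribute 10.
Tm = 2×7 + 4×10 = 54°C

54°C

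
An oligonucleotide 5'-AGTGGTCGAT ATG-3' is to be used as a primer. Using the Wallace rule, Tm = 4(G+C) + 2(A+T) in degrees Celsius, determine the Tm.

Scanning the sequence gives G=5, A=3, C=1, T=4.
AT pairs contribute 7, GC pairs contribute 6.
Tm = 2(7) + 4(6) = 14 + 24 = 38°C

38°C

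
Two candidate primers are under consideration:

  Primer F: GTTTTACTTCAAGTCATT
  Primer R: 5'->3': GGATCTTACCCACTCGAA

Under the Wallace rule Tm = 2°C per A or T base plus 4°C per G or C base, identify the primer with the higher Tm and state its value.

Primer R, 54°C

Primer F: A+T=13, G+C=5 → Tm = 2(13)+4(5) = 46°C
Primer R: A+T=9, G+C=9 → Tm = 2(9)+4(9) = 54°C
46°C vs 54°C → primer R is higher.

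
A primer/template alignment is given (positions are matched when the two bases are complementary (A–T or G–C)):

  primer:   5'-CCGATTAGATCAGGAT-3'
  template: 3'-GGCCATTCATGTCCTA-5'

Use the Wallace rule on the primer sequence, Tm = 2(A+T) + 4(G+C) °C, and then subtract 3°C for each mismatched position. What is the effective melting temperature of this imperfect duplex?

Primer base counts: A=5, T=4, G=4, C=3 → A+T=9, G+C=7
Perfect-match Tm = 2(9) + 4(7) = 18 + 28 = 46°C
Mismatches (positions where the bases are not complementary): 4 (at positions 4, 6, 9, 10)
Effective Tm = 46 − 4×3 = 46 − 12 = 34°C

34°C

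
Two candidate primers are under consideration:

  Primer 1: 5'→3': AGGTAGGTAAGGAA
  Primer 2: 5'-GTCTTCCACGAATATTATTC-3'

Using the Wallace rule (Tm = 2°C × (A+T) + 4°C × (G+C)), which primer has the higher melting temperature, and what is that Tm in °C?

Primer 2, 54°C

Primer 1: A+T=8, G+C=6 → Tm = 2(8)+4(6) = 40°C
Primer 2: A+T=13, G+C=7 → Tm = 2(13)+4(7) = 54°C
40°C vs 54°C → primer 2 is higher.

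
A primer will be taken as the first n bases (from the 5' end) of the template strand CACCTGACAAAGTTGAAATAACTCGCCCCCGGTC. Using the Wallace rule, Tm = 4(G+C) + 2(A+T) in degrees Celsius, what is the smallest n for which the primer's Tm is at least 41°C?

n = 15

First 14 bases: CACCTGACAAAGTT → Tm = 40°C (< 41°C)
First 15 bases: CACCTGACAAAGTTG → Tm = 44°C (≥ 41°C)
Each additional base adds 2°C (A/T) or 4°C (G/C), so Tm is non-decreasing in n; n = 15 is the first length to reach 41°C.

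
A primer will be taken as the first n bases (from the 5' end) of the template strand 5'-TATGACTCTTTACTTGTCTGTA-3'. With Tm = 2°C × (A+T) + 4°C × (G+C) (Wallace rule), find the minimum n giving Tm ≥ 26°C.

n = 10

First 9 bases: TATGACTCT → Tm = 24°C (< 26°C)
First 10 bases: TATGACTCTT → Tm = 26°C (≥ 26°C)
Since every base adds ≥2°C, Tm only increases with n, so the threshold is first crossed at n = 10.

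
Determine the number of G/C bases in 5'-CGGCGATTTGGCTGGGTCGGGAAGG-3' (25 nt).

17

Scanning the sequence gives C=4, T=5, A=3, G=13.
Total G or C: 13 + 4 = 17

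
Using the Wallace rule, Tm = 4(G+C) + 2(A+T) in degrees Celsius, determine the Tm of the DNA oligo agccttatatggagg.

44°C

Scanning the sequence gives G=5, T=4, A=4, C=2.
So N_AT = 8 and N_GC = 7.
Tm = 4·7 + 2·8 = 28 + 16 = 44°C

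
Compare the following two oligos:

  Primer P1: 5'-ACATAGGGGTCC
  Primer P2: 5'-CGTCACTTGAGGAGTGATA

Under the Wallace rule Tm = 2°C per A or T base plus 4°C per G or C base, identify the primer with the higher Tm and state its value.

Primer P2, 56°C

Primer P1: A+T=5, G+C=7 → Tm = 2(5)+4(7) = 38°C
Primer P2: A+T=10, G+C=9 → Tm = 2(10)+4(9) = 56°C
38°C vs 56°C → primer P2 is higher.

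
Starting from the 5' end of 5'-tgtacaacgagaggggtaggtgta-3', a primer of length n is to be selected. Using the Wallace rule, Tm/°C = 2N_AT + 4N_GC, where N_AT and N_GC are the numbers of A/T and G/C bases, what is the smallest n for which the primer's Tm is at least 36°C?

First 12 bases: TGTACAACGAGA → Tm = 34°C (< 36°C)
First 13 bases: TGTACAACGAGAG → Tm = 38°C (≥ 36°C)
Since every base adds ≥2°C, Tm only increases with n, so the threshold is first crossed at n = 13.

n = 13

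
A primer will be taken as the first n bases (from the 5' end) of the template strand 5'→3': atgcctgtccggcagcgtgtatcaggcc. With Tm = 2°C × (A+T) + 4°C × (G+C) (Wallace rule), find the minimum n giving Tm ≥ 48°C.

First 14 bases: ATGCCTGTCCGGCA → Tm = 46°C (< 48°C)
First 15 bases: ATGCCTGTCCGGCAG → Tm = 50°C (≥ 48°C)
Since every base adds ≥2°C, Tm only increases with n, so the threshold is first crossed at n = 15.

n = 15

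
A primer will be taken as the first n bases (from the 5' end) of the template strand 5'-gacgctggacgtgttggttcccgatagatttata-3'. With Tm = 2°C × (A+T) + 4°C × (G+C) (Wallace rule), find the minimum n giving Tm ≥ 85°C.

First 26 bases: GACGCTGGACGTGTTGGTTCCCGATA → Tm = 82°C (< 85°C)
First 27 bases: GACGCTGGACGTGTTGGTTCCCGATAG → Tm = 86°C (≥ 85°C)
Each additional base adds 2°C (A/T) or 4°C (G/C), so Tm is non-decreasing in n; n = 27 is the first length to reach 85°C.

n = 27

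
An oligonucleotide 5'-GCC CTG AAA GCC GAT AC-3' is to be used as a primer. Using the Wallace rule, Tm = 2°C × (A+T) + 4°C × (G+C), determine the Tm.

Scanning the sequence gives G=4, C=6, T=2, A=5.
A+T = 7, G+C = 10
Tm = 2×7 + 4×10 = 54°C

54°C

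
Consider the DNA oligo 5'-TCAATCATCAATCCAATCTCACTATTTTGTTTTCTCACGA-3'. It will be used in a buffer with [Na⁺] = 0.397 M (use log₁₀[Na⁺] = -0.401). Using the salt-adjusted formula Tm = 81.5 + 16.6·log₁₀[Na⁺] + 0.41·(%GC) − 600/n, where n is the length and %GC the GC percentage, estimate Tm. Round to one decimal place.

73.2°C

Length n = 40. Counting bases: C=11, G=2, T=16, A=11
G+C = 13, so %GC = 13/40 × 100 = 32.5%
Salt term: 16.6 × (-0.401) = -6.657
GC term: 0.41 × 32.5 = 13.325; length term: −600/40 = −15
Tm = 81.5 + (-6.657) + 13.325 − 15 = 73.168 → 73.2°C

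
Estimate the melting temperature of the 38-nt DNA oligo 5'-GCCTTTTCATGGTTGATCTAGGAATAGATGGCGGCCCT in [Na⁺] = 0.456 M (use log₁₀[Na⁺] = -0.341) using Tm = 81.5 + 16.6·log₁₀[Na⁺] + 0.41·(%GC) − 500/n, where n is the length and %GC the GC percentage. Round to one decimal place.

83.2°C

Length n = 38. Base counts: G=11, T=12, C=8, A=7
G+C = 19, so %GC = 19/38 × 100 = 50%
Salt term: 16.6 × (-0.341) = -5.661
GC term: 0.41 × 50 = 20.5; length term: −500/38 = −13.158
Tm = 81.5 + (-5.661) + 20.5 − 13.158 = 83.181 → 83.2°C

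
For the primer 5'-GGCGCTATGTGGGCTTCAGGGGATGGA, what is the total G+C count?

17

A=4, C=4, T=6, G=13
G+C = 13 + 4 = 17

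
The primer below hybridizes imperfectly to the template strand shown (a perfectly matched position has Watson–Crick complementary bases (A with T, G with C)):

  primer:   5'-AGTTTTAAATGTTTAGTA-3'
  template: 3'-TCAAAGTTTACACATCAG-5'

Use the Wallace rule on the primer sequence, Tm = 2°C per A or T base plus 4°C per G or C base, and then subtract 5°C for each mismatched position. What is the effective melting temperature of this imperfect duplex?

Primer base counts: A=6, T=9, G=3, C=0 → A+T=15, G+C=3
Perfect-match Tm = 2(15) + 4(3) = 30 + 12 = 42°C
Mismatches (positions where the bases are not complementary): 3 (at positions 6, 13, 18)
Effective Tm = 42 − 3×5 = 42 − 15 = 27°C

27°C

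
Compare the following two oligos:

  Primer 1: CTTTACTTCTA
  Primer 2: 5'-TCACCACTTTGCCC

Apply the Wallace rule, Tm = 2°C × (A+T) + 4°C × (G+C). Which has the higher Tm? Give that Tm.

Primer 1: A+T=8, G+C=3 → Tm = 2(8)+4(3) = 28°C
Primer 2: A+T=6, G+C=8 → Tm = 2(6)+4(8) = 44°C
28°C vs 44°C → primer 2 is higher.

Primer 2, 44°C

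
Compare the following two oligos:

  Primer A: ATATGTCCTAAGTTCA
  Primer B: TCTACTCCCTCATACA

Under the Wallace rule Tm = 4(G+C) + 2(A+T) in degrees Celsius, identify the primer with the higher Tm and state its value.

Primer A: A+T=11, G+C=5 → Tm = 2(11)+4(5) = 42°C
Primer B: A+T=9, G+C=7 → Tm = 2(9)+4(7) = 46°C
42°C vs 46°C → primer B is higher.

Primer B, 46°C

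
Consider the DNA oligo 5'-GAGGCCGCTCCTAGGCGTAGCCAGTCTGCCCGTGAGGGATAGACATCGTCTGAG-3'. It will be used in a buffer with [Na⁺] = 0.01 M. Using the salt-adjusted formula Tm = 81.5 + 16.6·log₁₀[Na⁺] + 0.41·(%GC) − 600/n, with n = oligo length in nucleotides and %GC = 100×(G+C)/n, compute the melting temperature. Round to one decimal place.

Length n = 54. C=15, G=19, A=10, T=10
G+C = 34, so %GC = 34/54 × 100 = 62.963%
Salt term: 16.6 × (-2) = -33.2
GC term: 0.41 × 62.963 = 25.815; length term: −600/54 = −11.111
Tm = 81.5 + (-33.2) + 25.815 − 11.111 = 63.004 → 63.0°C

63.0°C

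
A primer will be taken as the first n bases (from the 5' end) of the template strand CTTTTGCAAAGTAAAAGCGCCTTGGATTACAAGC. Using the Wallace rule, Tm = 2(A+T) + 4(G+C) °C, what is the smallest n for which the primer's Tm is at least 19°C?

First 6 bases: CTTTTG → Tm = 16°C (< 19°C)
First 7 bases: CTTTTGC → Tm = 20°C (≥ 19°C)
Since every base adds ≥2°C, Tm only increases with n, so the threshold is first crossed at n = 7.

n = 7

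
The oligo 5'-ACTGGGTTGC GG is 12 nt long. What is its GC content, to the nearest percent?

Base counts: A=1, C=2, G=6, T=3
G+C = 6 + 2 = 8 out of 12 bases
%GC = 8/12 × 100 = 66.67% ≈ 67%

67%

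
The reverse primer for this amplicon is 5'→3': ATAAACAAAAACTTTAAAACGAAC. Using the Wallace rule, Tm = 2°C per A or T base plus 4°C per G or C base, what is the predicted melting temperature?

Base counts: G=1, C=4, T=4, A=15
So N_AT = 19 and N_GC = 5.
Tm = 4·5 + 2·19 = 20 + 38 = 58°C

58°C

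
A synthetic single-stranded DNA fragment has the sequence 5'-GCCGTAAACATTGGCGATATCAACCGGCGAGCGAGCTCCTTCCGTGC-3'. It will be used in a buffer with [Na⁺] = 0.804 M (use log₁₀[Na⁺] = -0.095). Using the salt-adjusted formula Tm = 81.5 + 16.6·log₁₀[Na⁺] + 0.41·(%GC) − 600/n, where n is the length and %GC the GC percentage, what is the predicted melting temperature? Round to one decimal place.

91.6°C

Length n = 47. A=10, C=15, T=9, G=13
G+C = 28, so %GC = 28/47 × 100 = 59.574%
Salt term: 16.6 × (-0.095) = -1.577
GC term: 0.41 × 59.574 = 24.425; length term: −600/47 = −12.766
Tm = 81.5 + (-1.577) + 24.425 − 12.766 = 91.582 → 91.6°C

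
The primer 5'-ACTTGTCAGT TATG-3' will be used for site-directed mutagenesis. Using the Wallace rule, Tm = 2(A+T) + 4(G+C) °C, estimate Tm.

38°C

Scanning the sequence gives A=3, T=6, G=3, C=2.
AT pairs contribute 9, GC pairs contribute 5.
Tm = 4·5 + 2·9 = 20 + 18 = 38°C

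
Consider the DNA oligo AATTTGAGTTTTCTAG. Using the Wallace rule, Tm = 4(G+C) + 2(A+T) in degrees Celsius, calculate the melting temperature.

A=4, C=1, T=8, G=3
AT pairs contribute 12, GC pairs contribute 4.
Tm = 4·4 + 2·12 = 16 + 24 = 40°C

40°C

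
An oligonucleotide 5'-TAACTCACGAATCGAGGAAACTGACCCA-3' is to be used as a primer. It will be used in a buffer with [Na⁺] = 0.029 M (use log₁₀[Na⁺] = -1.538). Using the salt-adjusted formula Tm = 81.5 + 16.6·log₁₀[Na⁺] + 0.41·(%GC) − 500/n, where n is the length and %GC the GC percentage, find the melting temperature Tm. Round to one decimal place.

57.1°C

Length n = 28. Counting bases: A=11, C=8, T=4, G=5
G+C = 13, so %GC = 13/28 × 100 = 46.429%
Salt term: 16.6 × (-1.538) = -25.531
GC term: 0.41 × 46.429 = 19.036; length term: −500/28 = −17.857
Tm = 81.5 + (-25.531) + 19.036 − 17.857 = 57.148 → 57.1°C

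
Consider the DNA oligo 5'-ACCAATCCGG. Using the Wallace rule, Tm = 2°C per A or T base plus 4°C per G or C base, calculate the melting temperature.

Counting bases: T=1, G=2, A=3, C=4
A+T = 4, G+C = 6
Tm = 4·6 + 2·4 = 24 + 8 = 32°C

32°C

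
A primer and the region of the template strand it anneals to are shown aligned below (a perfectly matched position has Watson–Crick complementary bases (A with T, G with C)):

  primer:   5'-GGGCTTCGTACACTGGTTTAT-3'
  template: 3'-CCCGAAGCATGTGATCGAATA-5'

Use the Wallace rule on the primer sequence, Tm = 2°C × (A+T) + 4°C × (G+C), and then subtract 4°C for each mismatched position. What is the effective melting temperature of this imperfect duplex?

54°C

Primer base counts: A=3, T=8, G=6, C=4 → A+T=11, G+C=10
Perfect-match Tm = 2(11) + 4(10) = 22 + 40 = 62°C
Mismatches (positions where the bases are not complementary): 2 (at positions 15, 17)
Effective Tm = 62 − 2×4 = 62 − 8 = 54°C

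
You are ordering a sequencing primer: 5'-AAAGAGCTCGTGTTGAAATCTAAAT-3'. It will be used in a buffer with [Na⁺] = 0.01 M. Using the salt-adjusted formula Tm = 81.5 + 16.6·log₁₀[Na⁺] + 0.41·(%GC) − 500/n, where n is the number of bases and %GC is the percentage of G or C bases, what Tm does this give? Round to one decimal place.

41.4°C

Length n = 25. Scanning the sequence gives C=3, G=5, T=7, A=10.
G+C = 8, so %GC = 8/25 × 100 = 32%
Salt term: 16.6 × (-2) = -33.2
GC term: 0.41 × 32 = 13.12; length term: −500/25 = −20
Tm = 81.5 + (-33.2) + 13.12 − 20 = 41.42 → 41.4°C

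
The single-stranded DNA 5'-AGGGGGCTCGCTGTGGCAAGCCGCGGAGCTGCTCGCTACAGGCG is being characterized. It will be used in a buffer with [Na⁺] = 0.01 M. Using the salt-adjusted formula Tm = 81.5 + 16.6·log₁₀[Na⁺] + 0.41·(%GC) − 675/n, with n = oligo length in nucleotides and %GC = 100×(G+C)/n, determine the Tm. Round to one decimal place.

Length n = 44. Scanning the sequence gives G=19, A=6, T=6, C=13.
G+C = 32, so %GC = 32/44 × 100 = 72.727%
Salt term: 16.6 × (-2) = -33.2
GC term: 0.41 × 72.727 = 29.818; length term: −675/44 = −15.341
Tm = 81.5 + (-33.2) + 29.818 − 15.341 = 62.777 → 62.8°C

62.8°C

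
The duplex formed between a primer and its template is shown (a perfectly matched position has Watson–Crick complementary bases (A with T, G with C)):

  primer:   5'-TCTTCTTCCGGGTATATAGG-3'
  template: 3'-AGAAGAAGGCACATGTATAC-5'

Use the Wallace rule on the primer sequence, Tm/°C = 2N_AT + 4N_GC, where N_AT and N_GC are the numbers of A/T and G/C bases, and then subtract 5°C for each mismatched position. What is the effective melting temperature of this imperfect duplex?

43°C

Primer base counts: A=3, T=8, G=5, C=4 → A+T=11, G+C=9
Perfect-match Tm = 2(11) + 4(9) = 22 + 36 = 58°C
Mismatches (positions where the bases are not complementary): 3 (at positions 11, 15, 19)
Effective Tm = 58 − 3×5 = 58 − 15 = 43°C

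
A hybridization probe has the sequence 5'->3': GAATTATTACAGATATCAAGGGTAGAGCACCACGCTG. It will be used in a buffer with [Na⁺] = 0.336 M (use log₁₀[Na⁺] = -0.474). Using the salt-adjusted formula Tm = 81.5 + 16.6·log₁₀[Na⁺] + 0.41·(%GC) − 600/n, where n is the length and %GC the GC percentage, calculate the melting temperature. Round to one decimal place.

Length n = 37. Scanning the sequence gives C=7, T=8, A=13, G=9.
G+C = 16, so %GC = 16/37 × 100 = 43.243%
Salt term: 16.6 × (-0.474) = -7.868
GC term: 0.41 × 43.243 = 17.73; length term: −600/37 = −16.216
Tm = 81.5 + (-7.868) + 17.73 − 16.216 = 75.146 → 75.1°C

75.1°C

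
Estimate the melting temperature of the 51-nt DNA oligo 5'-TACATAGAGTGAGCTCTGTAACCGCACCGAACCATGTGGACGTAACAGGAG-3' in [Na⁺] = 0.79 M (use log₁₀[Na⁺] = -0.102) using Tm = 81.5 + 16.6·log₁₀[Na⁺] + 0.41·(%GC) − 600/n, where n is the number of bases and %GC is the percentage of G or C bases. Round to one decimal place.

Length n = 51. Base counts: C=12, T=9, A=16, G=14
G+C = 26, so %GC = 26/51 × 100 = 50.98%
Salt term: 16.6 × (-0.102) = -1.693
GC term: 0.41 × 50.98 = 20.902; length term: −600/51 = −11.765
Tm = 81.5 + (-1.693) + 20.902 − 11.765 = 88.944 → 88.9°C

88.9°C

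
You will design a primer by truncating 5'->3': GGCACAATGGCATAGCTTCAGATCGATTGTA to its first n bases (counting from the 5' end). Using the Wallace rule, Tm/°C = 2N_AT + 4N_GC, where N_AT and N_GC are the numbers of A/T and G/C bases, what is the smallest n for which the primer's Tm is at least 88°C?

First 29 bases: GGCACAATGGCATAGCTTCAGATCGATTG → Tm = 86°C (< 88°C)
First 30 bases: GGCACAATGGCATAGCTTCAGATCGATTGT → Tm = 88°C (≥ 88°C)
Each additional base adds 2°C (A/T) or 4°C (G/C), so Tm is non-decreasing in n; n = 30 is the first length to reach 88°C.

n = 30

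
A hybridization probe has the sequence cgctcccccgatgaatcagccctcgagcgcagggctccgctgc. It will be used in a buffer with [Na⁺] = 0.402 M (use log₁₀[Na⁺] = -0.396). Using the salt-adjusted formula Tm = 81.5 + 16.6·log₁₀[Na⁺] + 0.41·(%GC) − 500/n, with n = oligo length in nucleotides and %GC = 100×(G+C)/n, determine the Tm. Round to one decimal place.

Length n = 43. Base counts: T=6, A=6, C=19, G=12
G+C = 31, so %GC = 31/43 × 100 = 72.093%
Salt term: 16.6 × (-0.396) = -6.574
GC term: 0.41 × 72.093 = 29.558; length term: −500/43 = −11.628
Tm = 81.5 + (-6.574) + 29.558 − 11.628 = 92.856 → 92.9°C

92.9°C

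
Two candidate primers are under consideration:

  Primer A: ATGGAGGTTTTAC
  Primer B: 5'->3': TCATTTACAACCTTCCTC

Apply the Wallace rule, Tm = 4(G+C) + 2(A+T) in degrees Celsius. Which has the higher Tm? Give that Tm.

Primer A: A+T=8, G+C=5 → Tm = 2(8)+4(5) = 36°C
Primer B: A+T=11, G+C=7 → Tm = 2(11)+4(7) = 50°C
36°C vs 50°C → primer B is higher.

Primer B, 50°C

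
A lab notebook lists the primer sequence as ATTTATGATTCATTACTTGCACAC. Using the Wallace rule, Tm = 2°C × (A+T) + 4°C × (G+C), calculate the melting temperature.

Base counts: A=7, C=5, T=10, G=2
So N_AT = 17 and N_GC = 7.
Tm = 4·7 + 2·17 = 28 + 34 = 62°C

62°C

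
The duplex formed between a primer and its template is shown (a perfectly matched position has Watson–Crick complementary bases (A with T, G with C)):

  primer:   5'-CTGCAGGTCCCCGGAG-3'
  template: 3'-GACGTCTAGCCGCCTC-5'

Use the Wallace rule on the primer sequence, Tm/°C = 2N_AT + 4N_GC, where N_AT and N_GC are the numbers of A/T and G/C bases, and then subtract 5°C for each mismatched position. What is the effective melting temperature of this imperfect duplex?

41°C

Primer base counts: A=2, T=2, G=6, C=6 → A+T=4, G+C=12
Perfect-match Tm = 2(4) + 4(12) = 8 + 48 = 56°C
Mismatches (positions where the bases are not complementary): 3 (at positions 7, 10, 11)
Effective Tm = 56 − 3×5 = 56 − 15 = 41°C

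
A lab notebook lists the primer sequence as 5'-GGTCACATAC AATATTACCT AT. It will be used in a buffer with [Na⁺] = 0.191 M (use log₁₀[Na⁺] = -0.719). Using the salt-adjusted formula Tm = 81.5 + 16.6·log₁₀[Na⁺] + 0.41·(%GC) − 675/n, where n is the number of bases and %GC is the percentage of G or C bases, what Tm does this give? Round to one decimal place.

51.9°C

Length n = 22. Scanning the sequence gives A=8, T=7, C=5, G=2.
G+C = 7, so %GC = 7/22 × 100 = 31.818%
Salt term: 16.6 × (-0.719) = -11.935
GC term: 0.41 × 31.818 = 13.045; length term: −675/22 = −30.682
Tm = 81.5 + (-11.935) + 13.045 − 30.682 = 51.928 → 51.9°C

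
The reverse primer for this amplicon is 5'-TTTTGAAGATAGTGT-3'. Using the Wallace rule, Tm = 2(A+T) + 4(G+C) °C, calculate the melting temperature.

Counting bases: G=4, C=0, A=4, T=7
So N_AT = 11 and N_GC = 4.
Tm = 4·4 + 2·11 = 16 + 22 = 38°C

38°C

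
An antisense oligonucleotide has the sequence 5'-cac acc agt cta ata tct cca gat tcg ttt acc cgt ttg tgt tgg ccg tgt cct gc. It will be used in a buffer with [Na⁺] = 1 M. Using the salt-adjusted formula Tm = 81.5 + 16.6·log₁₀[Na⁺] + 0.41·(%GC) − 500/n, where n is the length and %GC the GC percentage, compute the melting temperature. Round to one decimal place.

93.1°C

Length n = 56. Counting bases: A=9, G=11, T=19, C=17
G+C = 28, so %GC = 28/56 × 100 = 50%
Salt term: 16.6 × (0) = 0
GC term: 0.41 × 50 = 20.5; length term: −500/56 = −8.929
Tm = 81.5 + (0) + 20.5 − 8.929 = 93.071 → 93.1°C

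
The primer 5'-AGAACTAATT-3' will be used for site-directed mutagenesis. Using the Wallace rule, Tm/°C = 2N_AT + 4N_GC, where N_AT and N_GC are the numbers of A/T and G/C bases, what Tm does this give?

Base counts: A=5, G=1, T=3, C=1
A+T = 8, G+C = 2
Tm = 2×8 + 4×2 = 24°C

24°C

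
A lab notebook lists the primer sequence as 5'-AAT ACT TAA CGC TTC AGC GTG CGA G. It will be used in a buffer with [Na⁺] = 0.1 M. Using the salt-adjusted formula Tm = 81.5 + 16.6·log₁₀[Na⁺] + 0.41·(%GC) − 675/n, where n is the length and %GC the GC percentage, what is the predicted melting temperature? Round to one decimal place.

57.6°C

Length n = 25. Scanning the sequence gives A=7, G=6, C=6, T=6.
G+C = 12, so %GC = 12/25 × 100 = 48%
Salt term: 16.6 × (-1) = -16.6
GC term: 0.41 × 48 = 19.68; length term: −675/25 = −27
Tm = 81.5 + (-16.6) + 19.68 − 27 = 57.58 → 57.6°C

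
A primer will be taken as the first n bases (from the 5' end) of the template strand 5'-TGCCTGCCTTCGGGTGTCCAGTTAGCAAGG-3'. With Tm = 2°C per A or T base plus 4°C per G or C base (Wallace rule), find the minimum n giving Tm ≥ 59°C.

First 17 bases: TGCCTGCCTTCGGGTGT → Tm = 56°C (< 59°C)
First 18 bases: TGCCTGCCTTCGGGTGTC → Tm = 60°C (≥ 59°C)
Since every base adds ≥2°C, Tm only increases with n, so the threshold is first crossed at n = 18.

n = 18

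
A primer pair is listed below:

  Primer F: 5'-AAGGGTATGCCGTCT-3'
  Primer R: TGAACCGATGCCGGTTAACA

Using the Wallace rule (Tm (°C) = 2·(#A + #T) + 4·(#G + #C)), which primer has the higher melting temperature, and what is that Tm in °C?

Primer R, 60°C

Primer F: A+T=7, G+C=8 → Tm = 2(7)+4(8) = 46°C
Primer R: A+T=10, G+C=10 → Tm = 2(10)+4(10) = 60°C
46°C vs 60°C → primer R is higher.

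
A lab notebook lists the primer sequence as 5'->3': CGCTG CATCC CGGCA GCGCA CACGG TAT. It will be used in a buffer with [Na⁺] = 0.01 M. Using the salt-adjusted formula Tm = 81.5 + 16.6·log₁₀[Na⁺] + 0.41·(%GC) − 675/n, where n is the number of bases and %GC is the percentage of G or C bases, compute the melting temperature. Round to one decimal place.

Length n = 28. Scanning the sequence gives G=8, A=5, C=11, T=4.
G+C = 19, so %GC = 19/28 × 100 = 67.857%
Salt term: 16.6 × (-2) = -33.2
GC term: 0.41 × 67.857 = 27.821; length term: −675/28 = −24.107
Tm = 81.5 + (-33.2) + 27.821 − 24.107 = 52.014 → 52.0°C

52.0°C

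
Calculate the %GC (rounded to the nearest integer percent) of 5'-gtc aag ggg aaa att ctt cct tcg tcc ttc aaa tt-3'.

40%

Counting bases: G=6, A=9, T=12, C=8
G+C = 6 + 8 = 14 out of 35 bases
%GC = 14/35 × 100 = 40% ≈ 40%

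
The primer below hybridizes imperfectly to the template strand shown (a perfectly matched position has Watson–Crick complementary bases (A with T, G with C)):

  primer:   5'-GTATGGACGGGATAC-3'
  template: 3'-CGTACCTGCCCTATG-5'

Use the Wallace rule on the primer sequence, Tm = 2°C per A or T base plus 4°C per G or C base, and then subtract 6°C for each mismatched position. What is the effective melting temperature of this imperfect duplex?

40°C

Primer base counts: A=4, T=3, G=6, C=2 → A+T=7, G+C=8
Perfect-match Tm = 2(7) + 4(8) = 14 + 32 = 46°C
Mismatches (positions where the bases are not complementary): 1 (at position 2)
Effective Tm = 46 − 1×6 = 46 − 6 = 40°C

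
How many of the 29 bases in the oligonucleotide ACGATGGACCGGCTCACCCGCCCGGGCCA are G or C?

22

Counting bases: T=2, A=5, G=9, C=13
G+C = 9 + 13 = 22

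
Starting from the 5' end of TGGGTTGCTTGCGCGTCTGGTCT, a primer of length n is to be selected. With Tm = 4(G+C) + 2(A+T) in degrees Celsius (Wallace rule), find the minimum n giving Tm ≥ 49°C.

n = 15

First 14 bases: TGGGTTGCTTGCGC → Tm = 46°C (< 49°C)
First 15 bases: TGGGTTGCTTGCGCG → Tm = 50°C (≥ 49°C)
Each additional base adds 2°C (A/T) or 4°C (G/C), so Tm is non-decreasing in n; n = 15 is the first length to reach 49°C.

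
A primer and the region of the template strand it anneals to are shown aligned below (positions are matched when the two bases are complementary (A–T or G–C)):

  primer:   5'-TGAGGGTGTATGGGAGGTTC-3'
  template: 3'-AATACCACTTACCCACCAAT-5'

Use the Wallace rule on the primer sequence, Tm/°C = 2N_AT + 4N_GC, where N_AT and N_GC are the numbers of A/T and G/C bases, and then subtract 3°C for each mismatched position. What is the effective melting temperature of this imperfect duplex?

47°C

Primer base counts: A=3, T=6, G=10, C=1 → A+T=9, G+C=11
Perfect-match Tm = 2(9) + 4(11) = 18 + 44 = 62°C
Mismatches (positions where the bases are not complementary): 5 (at positions 2, 4, 9, 15, 20)
Effective Tm = 62 − 5×3 = 62 − 15 = 47°C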